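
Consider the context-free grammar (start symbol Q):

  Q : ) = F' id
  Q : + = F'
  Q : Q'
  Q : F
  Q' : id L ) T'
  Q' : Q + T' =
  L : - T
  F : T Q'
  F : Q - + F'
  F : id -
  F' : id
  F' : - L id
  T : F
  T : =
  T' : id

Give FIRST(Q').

Q' : id L ) T' contributes {id}.
From Q' : Q + T' =: add FIRST(Q) = { ), +, =, id }.
Union: FIRST(Q') = { ), +, =, id }.

{ ), +, =, id }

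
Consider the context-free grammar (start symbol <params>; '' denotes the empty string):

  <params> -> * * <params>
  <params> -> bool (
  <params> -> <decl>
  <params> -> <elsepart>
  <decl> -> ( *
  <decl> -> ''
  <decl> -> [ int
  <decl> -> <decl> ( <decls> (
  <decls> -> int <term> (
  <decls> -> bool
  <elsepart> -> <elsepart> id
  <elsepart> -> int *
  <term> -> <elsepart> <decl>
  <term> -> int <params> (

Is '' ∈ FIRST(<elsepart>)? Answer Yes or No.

No

Nullable nonterminals: <decl>, <params>.
No production of <elsepart> has an RHS whose symbols are all nullable, so <elsepart> is not nullable.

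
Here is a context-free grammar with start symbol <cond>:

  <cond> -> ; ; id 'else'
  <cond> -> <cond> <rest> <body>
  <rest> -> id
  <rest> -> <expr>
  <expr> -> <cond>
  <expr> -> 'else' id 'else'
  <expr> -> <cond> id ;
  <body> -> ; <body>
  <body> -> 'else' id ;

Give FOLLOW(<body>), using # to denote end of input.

In <cond> -> <cond> <rest> <body>: <body> is at the end, add FOLLOW(<cond>) = { #, 'else', ;, id }.
In <body> -> ; <body>: <body> is at the end, add FOLLOW(<body>) = { #, 'else', ;, id }.
Union: FOLLOW(<body>) = { #, 'else', ;, id }.

{ #, 'else', ;, id }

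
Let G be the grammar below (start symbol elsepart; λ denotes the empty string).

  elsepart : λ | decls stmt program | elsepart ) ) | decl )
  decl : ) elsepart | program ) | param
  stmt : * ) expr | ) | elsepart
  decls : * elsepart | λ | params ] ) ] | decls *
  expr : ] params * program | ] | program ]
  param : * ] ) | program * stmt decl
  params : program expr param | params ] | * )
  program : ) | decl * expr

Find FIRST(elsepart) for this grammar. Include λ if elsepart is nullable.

elsepart : λ contributes λ.
From elsepart : decls stmt program: decls, stmt nullable, take FIRST(decls) ∪ FIRST(stmt) ∪ FIRST(program) = { ), * }.
From elsepart : elsepart ) ): elsepart nullable, take FIRST(elsepart) ∪ {)} = { ), * }.
From elsepart : decl ): add FIRST(decl) = { ), * }.
Union: FIRST(elsepart) = { ), *, λ }.

{ ), *, λ }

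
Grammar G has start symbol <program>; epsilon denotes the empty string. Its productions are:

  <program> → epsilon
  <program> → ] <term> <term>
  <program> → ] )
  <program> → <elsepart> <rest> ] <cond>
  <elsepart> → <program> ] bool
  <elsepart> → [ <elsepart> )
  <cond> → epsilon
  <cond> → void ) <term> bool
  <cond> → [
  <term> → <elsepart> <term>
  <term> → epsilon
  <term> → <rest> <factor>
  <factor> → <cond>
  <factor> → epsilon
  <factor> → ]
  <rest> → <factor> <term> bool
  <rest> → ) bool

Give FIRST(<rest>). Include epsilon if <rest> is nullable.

{ ), [, ], bool, void }

From <rest> → <factor> <term> bool: <factor>, <term> nullable, take FIRST(<factor>) ∪ FIRST(<term>) ∪ {bool} = { ), [, ], bool, void }.
<rest> → ) bool contributes {)}.
Union: FIRST(<rest>) = { ), [, ], bool, void }.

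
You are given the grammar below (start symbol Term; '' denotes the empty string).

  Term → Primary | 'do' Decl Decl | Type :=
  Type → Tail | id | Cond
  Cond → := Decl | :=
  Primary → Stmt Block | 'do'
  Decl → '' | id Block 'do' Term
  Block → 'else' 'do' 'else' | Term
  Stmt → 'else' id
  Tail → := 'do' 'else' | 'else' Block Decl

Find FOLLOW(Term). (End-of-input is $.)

Term is the start symbol, so $ ∈ FOLLOW(Term).
In Decl → id Block 'do' Term: Term is at the end, add FOLLOW(Decl) = { $, 'do', :=, id }.
In Block → Term: Term is at the end, add FOLLOW(Block) = { $, 'do', :=, id }.
Union: FOLLOW(Term) = { $, 'do', :=, id }.

{ $, 'do', :=, id }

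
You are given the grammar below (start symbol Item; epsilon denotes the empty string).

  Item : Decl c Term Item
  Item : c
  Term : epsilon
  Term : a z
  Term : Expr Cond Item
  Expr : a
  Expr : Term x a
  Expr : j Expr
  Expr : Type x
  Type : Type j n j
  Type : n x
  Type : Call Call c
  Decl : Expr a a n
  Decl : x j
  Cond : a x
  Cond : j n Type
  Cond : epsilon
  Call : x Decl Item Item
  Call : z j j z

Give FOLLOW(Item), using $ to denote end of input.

{ $, a, c, j, n, x, z }

Item is the start symbol, so $ ∈ FOLLOW(Item).
In Item : Decl c Term Item: Item is at the end, add FOLLOW(Item) = { $, a, c, j, n, x, z }.
In Term : Expr Cond Item: Item is at the end, add FOLLOW(Term) = { a, c, j, n, x, z }.
In Call : x Decl Item Item: add FIRST(Item) = { a, c, j, n, x, z }.
In Call : x Decl Item Item: Item is at the end, add FOLLOW(Call) = { c, x, z }.
Union: FOLLOW(Item) = { $, a, c, j, n, x, z }.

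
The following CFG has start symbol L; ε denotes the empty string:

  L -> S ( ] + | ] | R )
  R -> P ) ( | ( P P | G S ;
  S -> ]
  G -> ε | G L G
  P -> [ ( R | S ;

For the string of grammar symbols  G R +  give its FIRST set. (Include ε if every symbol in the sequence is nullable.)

Add FIRST(G)\{ε} = { (, [, ] }; G is nullable, continue.
Add FIRST(R) = { (, [, ] }; R is not nullable, stop.

{ (, [, ] }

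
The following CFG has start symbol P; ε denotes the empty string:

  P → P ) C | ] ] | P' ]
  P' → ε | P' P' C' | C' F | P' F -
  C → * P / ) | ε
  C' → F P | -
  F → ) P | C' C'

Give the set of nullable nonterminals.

{ C, P' }

Directly nullable (have an ε-production): P', C.
No other nonterminal has a production whose RHS symbols are all nullable.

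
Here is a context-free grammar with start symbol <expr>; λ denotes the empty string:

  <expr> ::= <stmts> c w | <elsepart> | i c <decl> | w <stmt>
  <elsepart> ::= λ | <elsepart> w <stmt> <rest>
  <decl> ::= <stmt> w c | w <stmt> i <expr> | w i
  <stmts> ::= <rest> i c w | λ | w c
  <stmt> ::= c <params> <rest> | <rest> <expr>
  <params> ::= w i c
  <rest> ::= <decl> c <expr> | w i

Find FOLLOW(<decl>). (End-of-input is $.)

{ $, c, i, w }

In <expr> ::= i c <decl>: <decl> is at the end, add FOLLOW(<expr>) = { $, c, i, w }.
In <rest> ::= <decl> c <expr>: add FIRST(c <expr>) = { c }.
Union: FOLLOW(<decl>) = { $, c, i, w }.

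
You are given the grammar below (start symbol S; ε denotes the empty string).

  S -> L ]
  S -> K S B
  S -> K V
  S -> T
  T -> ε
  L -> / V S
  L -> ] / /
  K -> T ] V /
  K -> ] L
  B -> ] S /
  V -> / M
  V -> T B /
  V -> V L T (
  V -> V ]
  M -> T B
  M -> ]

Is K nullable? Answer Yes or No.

No

Nullable nonterminals: S, T.
No production of K has an RHS whose symbols are all nullable, so K is not nullable.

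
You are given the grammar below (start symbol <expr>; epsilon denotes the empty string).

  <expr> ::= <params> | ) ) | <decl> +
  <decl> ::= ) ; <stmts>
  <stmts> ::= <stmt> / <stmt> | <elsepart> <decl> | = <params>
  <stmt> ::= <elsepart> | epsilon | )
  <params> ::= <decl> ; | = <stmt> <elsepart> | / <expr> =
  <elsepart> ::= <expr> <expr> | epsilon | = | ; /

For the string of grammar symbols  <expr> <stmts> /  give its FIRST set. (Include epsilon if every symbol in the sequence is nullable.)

{ ), /, = }

Add FIRST(<expr>) = { ), /, = }; <expr> is not nullable, stop.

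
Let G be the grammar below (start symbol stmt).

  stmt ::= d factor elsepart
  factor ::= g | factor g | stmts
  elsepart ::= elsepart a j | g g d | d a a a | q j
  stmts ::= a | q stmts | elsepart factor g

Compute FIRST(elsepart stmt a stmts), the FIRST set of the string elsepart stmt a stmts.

{ d, g, q }

Add FIRST(elsepart) = { d, g, q }; elsepart is not nullable, stop.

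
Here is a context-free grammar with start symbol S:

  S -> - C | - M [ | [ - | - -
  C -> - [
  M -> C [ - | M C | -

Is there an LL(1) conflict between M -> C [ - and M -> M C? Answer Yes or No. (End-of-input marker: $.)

Yes

FIRST(C [ -) = { - } and FIRST(M C) = { - }.
Both contain -, so the two alternatives are not disjoint — LL(1) conflict.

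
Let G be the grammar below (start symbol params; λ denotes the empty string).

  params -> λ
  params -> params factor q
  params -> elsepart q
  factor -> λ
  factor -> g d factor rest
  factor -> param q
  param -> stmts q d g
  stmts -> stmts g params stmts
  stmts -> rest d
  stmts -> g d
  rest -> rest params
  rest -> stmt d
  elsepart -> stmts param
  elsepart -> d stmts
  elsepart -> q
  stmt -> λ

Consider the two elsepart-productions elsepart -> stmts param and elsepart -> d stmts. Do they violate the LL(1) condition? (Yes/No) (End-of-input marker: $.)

FIRST(stmts param) = { d, g } and FIRST(d stmts) = { d }.
Both contain d, so the two alternatives are not disjoint — LL(1) conflict.

Yes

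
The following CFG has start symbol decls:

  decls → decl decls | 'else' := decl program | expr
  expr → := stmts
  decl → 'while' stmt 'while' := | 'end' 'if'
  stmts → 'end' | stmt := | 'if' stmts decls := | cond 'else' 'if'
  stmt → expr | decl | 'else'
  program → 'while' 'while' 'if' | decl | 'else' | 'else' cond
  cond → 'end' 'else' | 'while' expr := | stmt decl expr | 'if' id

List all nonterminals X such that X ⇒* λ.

{ } (none)

No nonterminal has an empty production or an RHS whose symbols are all nullable.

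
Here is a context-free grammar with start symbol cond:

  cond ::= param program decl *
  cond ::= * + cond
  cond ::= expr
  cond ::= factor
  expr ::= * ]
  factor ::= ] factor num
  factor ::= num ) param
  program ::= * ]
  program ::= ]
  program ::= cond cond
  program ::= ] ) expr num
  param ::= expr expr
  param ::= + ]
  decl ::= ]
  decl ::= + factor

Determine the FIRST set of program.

program ::= * ] contributes {*}.
program ::= ] contributes {]}.
From program ::= cond cond: add FIRST(cond) = { *, +, ], num }.
program ::= ] ) expr num contributes {]}.
Union: FIRST(program) = { *, +, ], num }.

{ *, +, ], num }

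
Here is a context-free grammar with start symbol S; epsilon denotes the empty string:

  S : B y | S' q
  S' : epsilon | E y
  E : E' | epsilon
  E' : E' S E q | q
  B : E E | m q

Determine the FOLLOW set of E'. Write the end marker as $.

In E : E': E' is at the end, add FOLLOW(E) = { q, y }.
In E' : E' S E q: add FIRST(S E q) = { m, q, y }.
Union: FOLLOW(E') = { m, q, y }.

{ m, q, y }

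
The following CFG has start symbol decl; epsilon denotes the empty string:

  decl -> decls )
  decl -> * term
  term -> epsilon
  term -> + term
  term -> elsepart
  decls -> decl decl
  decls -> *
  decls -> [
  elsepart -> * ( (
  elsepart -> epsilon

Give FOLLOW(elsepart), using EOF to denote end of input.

{ EOF, ), *, [ }

In term -> elsepart: elsepart is at the end, add FOLLOW(term) = { EOF, ), *, [ }.
Union: FOLLOW(elsepart) = { EOF, ), *, [ }.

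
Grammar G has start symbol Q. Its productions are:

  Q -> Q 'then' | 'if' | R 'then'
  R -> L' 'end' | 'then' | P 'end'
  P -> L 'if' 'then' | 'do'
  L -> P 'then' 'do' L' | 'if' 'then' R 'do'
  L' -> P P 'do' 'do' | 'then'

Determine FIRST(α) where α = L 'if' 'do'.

{ 'do', 'if' }

Add FIRST(L) = { 'do', 'if' }; L is not nullable, stop.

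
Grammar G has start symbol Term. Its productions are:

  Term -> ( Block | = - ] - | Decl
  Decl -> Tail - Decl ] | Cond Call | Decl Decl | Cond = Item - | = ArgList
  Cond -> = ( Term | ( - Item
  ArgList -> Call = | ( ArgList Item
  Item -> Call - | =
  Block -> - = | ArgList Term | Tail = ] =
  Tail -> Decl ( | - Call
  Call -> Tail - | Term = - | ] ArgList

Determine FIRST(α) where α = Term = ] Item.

{ (, -, = }

Add FIRST(Term) = { (, -, = }; Term is not nullable, stop.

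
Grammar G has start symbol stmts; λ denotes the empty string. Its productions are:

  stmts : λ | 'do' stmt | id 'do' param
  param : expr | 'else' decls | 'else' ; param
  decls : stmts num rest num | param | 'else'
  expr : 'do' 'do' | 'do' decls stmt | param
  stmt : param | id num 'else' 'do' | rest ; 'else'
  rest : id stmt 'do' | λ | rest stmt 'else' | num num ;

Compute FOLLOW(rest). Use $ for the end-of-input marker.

In decls : stmts num rest num: add FIRST(num) = { num }.
In stmt : rest ; 'else': add FIRST(; 'else') = { ; }.
In rest : rest stmt 'else': add FIRST(stmt 'else') = { 'do', 'else', ;, id, num }.
Union: FOLLOW(rest) = { 'do', 'else', ;, id, num }.

{ 'do', 'else', ;, id, num }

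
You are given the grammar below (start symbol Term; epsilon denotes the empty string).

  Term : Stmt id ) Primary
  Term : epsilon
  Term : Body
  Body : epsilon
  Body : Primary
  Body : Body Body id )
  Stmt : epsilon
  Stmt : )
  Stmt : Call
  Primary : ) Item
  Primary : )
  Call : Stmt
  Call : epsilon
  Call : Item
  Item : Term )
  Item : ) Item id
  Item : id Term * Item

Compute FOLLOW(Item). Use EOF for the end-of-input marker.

In Primary : ) Item: Item is at the end, add FOLLOW(Primary) = { EOF, ), *, id }.
In Call : Item: Item is at the end, add FOLLOW(Call) = { id }.
In Item : ) Item id: add FIRST(id) = { id }.
In Item : id Term * Item: Item is at the end, add FOLLOW(Item) = { EOF, ), *, id }.
Union: FOLLOW(Item) = { EOF, ), *, id }.

{ EOF, ), *, id }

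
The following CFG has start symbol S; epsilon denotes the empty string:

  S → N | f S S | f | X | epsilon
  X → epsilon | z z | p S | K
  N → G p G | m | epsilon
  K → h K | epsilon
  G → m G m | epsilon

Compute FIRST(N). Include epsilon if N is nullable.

{ m, p, epsilon }

From N → G p G: G nullable, take FIRST(G) ∪ {p} = { m, p }.
N → m contributes {m}.
N → epsilon contributes epsilon.
Union: FIRST(N) = { m, p, epsilon }.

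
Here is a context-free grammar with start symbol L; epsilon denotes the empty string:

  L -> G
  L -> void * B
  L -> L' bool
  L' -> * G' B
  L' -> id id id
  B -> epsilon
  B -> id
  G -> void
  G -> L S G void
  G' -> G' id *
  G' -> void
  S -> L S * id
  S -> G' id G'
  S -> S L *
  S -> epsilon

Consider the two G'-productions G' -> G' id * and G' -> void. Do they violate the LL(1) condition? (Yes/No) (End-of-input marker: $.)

FIRST(G' id *) = { void } and FIRST(void) = { void }.
Both contain void, so the two alternatives are not disjoint — LL(1) conflict.

Yes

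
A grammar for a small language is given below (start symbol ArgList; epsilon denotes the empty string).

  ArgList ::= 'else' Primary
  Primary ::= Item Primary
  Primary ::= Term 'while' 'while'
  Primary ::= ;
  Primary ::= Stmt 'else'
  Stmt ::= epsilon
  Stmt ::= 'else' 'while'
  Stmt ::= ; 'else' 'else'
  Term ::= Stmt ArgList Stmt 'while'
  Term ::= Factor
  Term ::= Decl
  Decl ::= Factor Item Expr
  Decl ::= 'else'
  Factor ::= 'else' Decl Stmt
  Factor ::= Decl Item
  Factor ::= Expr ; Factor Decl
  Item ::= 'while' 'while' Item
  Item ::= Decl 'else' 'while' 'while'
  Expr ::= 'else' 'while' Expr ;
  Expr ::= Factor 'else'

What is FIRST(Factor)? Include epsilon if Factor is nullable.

{ 'else' }

Factor ::= 'else' Decl Stmt contributes {'else'}.
From Factor ::= Decl Item: add FIRST(Decl) = { 'else' }.
From Factor ::= Expr ; Factor Decl: add FIRST(Expr) = { 'else' }.
Union: FIRST(Factor) = { 'else' }.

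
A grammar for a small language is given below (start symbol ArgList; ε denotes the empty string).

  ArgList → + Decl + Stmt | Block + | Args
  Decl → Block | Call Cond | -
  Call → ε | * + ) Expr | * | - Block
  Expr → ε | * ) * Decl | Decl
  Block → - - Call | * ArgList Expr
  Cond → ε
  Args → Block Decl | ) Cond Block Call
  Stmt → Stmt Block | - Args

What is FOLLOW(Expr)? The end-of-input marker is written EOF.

In Call → * + ) Expr: Expr is at the end, add FOLLOW(Call) = { EOF, *, +, - }.
In Block → * ArgList Expr: Expr is at the end, add FOLLOW(Block) = { EOF, *, +, - }.
Union: FOLLOW(Expr) = { EOF, *, +, - }.

{ EOF, *, +, - }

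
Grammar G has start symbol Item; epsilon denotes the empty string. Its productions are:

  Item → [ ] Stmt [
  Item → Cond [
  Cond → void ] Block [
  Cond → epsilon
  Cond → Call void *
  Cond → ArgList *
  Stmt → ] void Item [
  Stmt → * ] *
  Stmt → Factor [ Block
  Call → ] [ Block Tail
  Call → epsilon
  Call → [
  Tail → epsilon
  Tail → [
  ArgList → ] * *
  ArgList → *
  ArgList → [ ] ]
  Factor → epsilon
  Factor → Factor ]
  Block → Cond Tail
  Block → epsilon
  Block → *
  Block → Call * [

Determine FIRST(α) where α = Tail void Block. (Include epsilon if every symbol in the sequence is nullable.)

Add FIRST(Tail)\{epsilon} = { [ }; Tail is nullable, continue.
void is a terminal; add {void} and stop.

{ [, void }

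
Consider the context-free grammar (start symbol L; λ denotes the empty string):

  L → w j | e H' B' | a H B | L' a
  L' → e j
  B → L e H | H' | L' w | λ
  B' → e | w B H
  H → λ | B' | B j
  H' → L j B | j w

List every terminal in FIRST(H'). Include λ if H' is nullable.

{ a, e, j, w }

From H' → L j B: add FIRST(L) = { a, e, w }.
H' → j w contributes {j}.
Union: FIRST(H') = { a, e, j, w }.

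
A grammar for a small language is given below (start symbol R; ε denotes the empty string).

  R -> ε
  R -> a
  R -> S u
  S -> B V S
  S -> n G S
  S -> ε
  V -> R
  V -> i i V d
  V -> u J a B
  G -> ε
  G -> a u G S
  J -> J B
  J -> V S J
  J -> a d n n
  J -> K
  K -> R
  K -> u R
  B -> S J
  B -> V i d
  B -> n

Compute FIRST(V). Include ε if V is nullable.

{ a, i, n, u, ε }

From V -> R: add FIRST(R) = { a, i, n, u, ε } (including ε since R is nullable).
V -> i i V d contributes {i}.
V -> u J a B contributes {u}.
Union: FIRST(V) = { a, i, n, u, ε }.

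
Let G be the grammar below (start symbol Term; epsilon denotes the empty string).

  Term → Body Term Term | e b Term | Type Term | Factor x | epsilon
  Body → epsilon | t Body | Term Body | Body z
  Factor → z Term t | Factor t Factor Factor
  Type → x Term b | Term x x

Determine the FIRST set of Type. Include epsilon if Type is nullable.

{ e, t, x, z }

Type → x Term b contributes {x}.
From Type → Term x x: Term nullable, take FIRST(Term) ∪ {x} = { e, t, x, z }.
Union: FIRST(Type) = { e, t, x, z }.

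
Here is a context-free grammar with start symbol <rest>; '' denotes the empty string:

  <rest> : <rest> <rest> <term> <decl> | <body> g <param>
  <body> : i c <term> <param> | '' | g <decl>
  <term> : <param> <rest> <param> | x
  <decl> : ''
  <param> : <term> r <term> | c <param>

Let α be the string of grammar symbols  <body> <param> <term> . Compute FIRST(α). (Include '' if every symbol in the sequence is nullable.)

Add FIRST(<body>)\{''} = { g, i }; <body> is nullable, continue.
Add FIRST(<param>) = { c, x }; <param> is not nullable, stop.

{ c, g, i, x }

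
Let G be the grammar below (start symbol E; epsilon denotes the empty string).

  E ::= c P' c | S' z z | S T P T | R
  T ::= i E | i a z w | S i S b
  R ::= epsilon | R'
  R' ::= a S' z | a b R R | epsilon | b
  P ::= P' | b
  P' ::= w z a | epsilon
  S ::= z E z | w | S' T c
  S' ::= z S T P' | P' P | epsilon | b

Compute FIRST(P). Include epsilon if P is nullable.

From P ::= P': add FIRST(P') = { w, epsilon } (including epsilon since P' is nullable).
P ::= b contributes {b}.
Union: FIRST(P) = { b, w, epsilon }.

{ b, w, epsilon }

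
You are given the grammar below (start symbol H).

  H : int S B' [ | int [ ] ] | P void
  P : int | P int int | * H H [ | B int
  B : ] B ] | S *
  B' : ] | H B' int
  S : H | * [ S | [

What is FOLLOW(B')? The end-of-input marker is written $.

{ [, int }

In H : int S B' [: add FIRST([) = { [ }.
In B' : H B' int: add FIRST(int) = { int }.
Union: FOLLOW(B') = { [, int }.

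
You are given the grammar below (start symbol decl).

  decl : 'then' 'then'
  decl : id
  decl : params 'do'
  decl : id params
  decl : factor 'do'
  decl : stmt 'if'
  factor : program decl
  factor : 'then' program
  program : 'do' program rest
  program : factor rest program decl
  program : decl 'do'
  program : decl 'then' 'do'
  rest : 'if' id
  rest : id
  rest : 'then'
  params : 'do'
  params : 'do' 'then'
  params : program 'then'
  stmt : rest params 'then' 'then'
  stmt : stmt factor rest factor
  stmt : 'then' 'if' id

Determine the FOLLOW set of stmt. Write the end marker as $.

In decl : stmt 'if': add FIRST('if') = { 'if' }.
In stmt : stmt factor rest factor: add FIRST(factor rest factor) = { 'do', 'if', 'then', id }.
Union: FOLLOW(stmt) = { 'do', 'if', 'then', id }.

{ 'do', 'if', 'then', id }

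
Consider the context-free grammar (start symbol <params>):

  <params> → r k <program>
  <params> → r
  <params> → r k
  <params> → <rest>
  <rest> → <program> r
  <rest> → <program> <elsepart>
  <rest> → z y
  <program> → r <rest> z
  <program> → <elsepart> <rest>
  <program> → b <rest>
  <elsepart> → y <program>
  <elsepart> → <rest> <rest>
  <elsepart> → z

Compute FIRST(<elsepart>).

<elsepart> → y <program> contributes {y}.
From <elsepart> → <rest> <rest>: add FIRST(<rest>) = { b, r, y, z }.
<elsepart> → z contributes {z}.
Union: FIRST(<elsepart>) = { b, r, y, z }.

{ b, r, y, z }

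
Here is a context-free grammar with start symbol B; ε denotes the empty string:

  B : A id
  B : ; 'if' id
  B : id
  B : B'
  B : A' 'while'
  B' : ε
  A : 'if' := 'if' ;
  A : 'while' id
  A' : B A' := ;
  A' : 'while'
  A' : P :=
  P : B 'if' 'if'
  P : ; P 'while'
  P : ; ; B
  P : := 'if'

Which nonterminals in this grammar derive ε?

Directly nullable (have an ε-production): B'.
B : B' with every symbol nullable, so B is nullable.
No other nonterminal has a production whose RHS symbols are all nullable.

{ B, B' }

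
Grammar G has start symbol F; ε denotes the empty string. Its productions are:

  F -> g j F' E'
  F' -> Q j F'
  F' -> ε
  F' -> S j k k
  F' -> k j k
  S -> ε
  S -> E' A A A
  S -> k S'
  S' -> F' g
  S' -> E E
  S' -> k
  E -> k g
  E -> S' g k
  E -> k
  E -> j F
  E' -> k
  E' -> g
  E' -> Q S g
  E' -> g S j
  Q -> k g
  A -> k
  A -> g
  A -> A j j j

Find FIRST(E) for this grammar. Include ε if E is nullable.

E -> k g contributes {k}.
From E -> S' g k: add FIRST(S') = { g, j, k }.
E -> k contributes {k}.
E -> j F contributes {j}.
Union: FIRST(E) = { g, j, k }.

{ g, j, k }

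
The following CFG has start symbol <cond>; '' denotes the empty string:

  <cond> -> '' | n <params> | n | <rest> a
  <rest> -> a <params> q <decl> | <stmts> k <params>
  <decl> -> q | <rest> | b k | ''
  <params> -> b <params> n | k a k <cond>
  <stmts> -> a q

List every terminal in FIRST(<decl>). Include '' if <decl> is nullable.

{ a, b, q, '' }

<decl> -> q contributes {q}.
From <decl> -> <rest>: add FIRST(<rest>) = { a }.
<decl> -> b k contributes {b}.
<decl> -> '' contributes ''.
Union: FIRST(<decl>) = { a, b, q, '' }.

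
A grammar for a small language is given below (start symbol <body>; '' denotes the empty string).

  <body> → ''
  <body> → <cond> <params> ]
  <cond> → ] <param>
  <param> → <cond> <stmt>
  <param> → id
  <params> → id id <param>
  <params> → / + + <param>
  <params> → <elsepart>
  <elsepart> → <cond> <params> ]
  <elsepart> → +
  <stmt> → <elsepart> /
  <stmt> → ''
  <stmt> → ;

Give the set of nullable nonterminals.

{ <body>, <stmt> }

Directly nullable (have an ''-production): <body>, <stmt>.
No other nonterminal has a production whose RHS symbols are all nullable.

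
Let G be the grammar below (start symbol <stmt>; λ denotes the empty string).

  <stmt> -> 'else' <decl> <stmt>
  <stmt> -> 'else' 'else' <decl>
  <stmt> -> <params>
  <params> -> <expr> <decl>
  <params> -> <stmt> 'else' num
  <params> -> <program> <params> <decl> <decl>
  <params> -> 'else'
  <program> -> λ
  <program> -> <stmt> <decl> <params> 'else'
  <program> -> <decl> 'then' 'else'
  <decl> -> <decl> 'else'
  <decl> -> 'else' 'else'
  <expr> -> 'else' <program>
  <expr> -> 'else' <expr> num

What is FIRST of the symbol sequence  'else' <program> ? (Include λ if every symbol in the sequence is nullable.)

'else' is a terminal; add {'else'} and stop.

{ 'else' }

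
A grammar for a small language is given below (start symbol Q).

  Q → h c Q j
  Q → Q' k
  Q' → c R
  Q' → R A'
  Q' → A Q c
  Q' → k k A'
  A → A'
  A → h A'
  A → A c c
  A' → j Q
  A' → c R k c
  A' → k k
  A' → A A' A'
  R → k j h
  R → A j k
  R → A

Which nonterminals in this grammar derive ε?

No nonterminal has an empty production or an RHS whose symbols are all nullable.

{ } (none)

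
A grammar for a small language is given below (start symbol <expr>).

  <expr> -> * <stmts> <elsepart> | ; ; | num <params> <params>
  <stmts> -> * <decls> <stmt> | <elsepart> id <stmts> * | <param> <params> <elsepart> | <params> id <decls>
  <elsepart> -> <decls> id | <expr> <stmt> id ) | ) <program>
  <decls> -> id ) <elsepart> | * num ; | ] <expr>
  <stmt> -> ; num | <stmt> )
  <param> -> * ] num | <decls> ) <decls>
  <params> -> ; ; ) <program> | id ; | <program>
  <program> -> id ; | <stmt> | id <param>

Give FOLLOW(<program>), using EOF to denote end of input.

{ EOF, ), *, ;, ], id, num }

In <elsepart> -> ) <program>: <program> is at the end, add FOLLOW(<elsepart>) = { EOF, ), *, ;, ], id, num }.
In <params> -> ; ; ) <program>: <program> is at the end, add FOLLOW(<params>) = { EOF, ), *, ;, ], id, num }.
In <params> -> <program>: <program> is at the end, add FOLLOW(<params>) = { EOF, ), *, ;, ], id, num }.
Union: FOLLOW(<program>) = { EOF, ), *, ;, ], id, num }.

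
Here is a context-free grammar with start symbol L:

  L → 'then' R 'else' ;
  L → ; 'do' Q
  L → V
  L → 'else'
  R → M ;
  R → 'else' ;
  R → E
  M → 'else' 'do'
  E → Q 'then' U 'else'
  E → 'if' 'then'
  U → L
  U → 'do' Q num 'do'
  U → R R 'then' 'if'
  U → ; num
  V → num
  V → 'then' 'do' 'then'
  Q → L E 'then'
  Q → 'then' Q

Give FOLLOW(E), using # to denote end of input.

{ 'else', 'if', 'then', ;, num }

In R → E: E is at the end, add FOLLOW(R) = { 'else', 'if', 'then', ;, num }.
In Q → L E 'then': add FIRST('then') = { 'then' }.
Union: FOLLOW(E) = { 'else', 'if', 'then', ;, num }.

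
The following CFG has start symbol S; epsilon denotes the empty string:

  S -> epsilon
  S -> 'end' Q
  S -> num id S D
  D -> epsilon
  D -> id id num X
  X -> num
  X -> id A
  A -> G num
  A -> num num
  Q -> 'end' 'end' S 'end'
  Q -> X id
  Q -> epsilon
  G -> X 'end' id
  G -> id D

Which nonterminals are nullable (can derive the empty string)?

{ D, Q, S }

Directly nullable (have an epsilon-production): S, D, Q.
No other nonterminal has a production whose RHS symbols are all nullable.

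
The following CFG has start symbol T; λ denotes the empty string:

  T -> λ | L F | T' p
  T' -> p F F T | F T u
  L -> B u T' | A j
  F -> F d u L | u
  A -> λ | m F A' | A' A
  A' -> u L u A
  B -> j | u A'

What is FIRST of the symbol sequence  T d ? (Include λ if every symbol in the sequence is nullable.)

{ d, j, m, p, u }

Add FIRST(T)\{λ} = { j, m, p, u }; T is nullable, continue.
d is a terminal; add {d} and stop.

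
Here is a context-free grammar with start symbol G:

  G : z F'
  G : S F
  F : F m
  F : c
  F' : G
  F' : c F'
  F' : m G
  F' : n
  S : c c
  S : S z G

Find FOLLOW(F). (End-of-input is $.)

{ $, c, m, z }

In G : S F: F is at the end, add FOLLOW(G) = { $, c, z }.
In F : F m: add FIRST(m) = { m }.
Union: FOLLOW(F) = { $, c, m, z }.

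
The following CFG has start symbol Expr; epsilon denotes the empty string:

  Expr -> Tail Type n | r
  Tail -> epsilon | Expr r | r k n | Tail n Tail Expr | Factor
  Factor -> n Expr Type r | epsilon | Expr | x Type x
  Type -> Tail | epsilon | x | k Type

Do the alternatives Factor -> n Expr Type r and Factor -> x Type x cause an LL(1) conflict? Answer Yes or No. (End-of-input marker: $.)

FIRST(n Expr Type r) = { n } and FIRST(x Type x) = { x }.
The FIRST sets are disjoint and neither alternative is nullable — no conflict.

No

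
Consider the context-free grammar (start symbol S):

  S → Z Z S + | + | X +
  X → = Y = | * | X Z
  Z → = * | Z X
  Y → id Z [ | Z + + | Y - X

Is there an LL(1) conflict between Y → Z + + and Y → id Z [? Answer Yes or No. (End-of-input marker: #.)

No

FIRST(Z + +) = { = } and FIRST(id Z [) = { id }.
The FIRST sets are disjoint and neither alternative is nullable — no conflict.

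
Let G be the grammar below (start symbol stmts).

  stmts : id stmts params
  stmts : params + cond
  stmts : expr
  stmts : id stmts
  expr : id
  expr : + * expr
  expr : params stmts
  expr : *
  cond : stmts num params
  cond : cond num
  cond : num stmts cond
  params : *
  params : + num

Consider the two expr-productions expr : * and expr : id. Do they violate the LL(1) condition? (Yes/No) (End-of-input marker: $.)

FIRST(*) = { * } and FIRST(id) = { id }.
The FIRST sets are disjoint and neither alternative is nullable — no conflict.

No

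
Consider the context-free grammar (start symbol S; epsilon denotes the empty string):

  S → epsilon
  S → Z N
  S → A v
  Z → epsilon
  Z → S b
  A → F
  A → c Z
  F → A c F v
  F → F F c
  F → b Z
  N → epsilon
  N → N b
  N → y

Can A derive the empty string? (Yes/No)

No

Nullable nonterminals: N, S, Z.
No production of A has an RHS whose symbols are all nullable, so A is not nullable.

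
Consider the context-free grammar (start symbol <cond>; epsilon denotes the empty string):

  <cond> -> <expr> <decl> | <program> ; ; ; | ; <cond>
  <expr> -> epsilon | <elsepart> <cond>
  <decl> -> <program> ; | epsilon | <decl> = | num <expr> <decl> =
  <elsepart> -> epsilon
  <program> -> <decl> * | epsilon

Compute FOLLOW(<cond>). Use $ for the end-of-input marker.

<cond> is the start symbol, so $ ∈ FOLLOW(<cond>).
In <cond> -> ; <cond>: <cond> is at the end, add FOLLOW(<cond>) = { $, *, ;, =, num }.
In <expr> -> <elsepart> <cond>: <cond> is at the end, add FOLLOW(<expr>) = { $, *, ;, =, num }.
Union: FOLLOW(<cond>) = { $, *, ;, =, num }.

{ $, *, ;, =, num }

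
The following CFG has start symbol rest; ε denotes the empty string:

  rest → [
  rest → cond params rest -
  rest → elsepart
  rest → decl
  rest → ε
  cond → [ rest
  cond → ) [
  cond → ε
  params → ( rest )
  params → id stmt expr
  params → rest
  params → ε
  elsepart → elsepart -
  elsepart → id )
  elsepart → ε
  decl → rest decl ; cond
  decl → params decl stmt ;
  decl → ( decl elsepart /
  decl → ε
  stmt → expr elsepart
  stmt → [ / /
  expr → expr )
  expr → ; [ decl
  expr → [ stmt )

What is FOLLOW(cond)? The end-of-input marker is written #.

{ #, (, ), -, /, ;, [, id }

In rest → cond params rest -: add FIRST(params rest -) = { (, ), -, ;, [, id }.
In decl → rest decl ; cond: cond is at the end, add FOLLOW(decl) = { #, (, ), -, /, ;, [, id }.
Union: FOLLOW(cond) = { #, (, ), -, /, ;, [, id }.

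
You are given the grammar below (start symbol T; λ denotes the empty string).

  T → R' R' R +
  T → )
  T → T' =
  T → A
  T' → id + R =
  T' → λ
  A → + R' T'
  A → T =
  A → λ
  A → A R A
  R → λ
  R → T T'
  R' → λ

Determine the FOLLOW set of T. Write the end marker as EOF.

{ EOF, ), +, =, id }

T is the start symbol, so EOF ∈ FOLLOW(T).
In A → T =: add FIRST(=) = { = }.
In R → T T': add FIRST(T')\{λ} = { id }.
  Since T' is nullable, also add FOLLOW(R) = { EOF, ), +, =, id }.
Union: FOLLOW(T) = { EOF, ), +, =, id }.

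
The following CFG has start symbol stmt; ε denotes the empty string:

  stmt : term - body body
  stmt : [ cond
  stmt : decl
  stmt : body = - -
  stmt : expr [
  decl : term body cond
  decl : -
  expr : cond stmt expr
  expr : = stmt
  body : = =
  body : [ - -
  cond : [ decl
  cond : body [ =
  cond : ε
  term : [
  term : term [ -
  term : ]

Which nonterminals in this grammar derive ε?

{ cond }

Directly nullable (have an ε-production): cond.
No other nonterminal has a production whose RHS symbols are all nullable.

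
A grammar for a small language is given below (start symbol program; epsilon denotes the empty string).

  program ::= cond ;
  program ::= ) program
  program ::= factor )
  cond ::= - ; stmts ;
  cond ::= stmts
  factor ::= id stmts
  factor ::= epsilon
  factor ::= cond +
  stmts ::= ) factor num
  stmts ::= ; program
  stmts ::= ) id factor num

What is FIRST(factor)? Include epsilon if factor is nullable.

factor ::= id stmts contributes {id}.
factor ::= epsilon contributes epsilon.
From factor ::= cond +: add FIRST(cond) = { ), -, ; }.
Union: FIRST(factor) = { ), -, ;, id, epsilon }.

{ ), -, ;, id, epsilon }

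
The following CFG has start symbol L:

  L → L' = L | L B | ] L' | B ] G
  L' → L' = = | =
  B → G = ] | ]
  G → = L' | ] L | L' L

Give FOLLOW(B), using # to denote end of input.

In L → L B: B is at the end, add FOLLOW(L) = { #, =, ] }.
In L → B ] G: add FIRST(] G) = { ] }.
Union: FOLLOW(B) = { #, =, ] }.

{ #, =, ] }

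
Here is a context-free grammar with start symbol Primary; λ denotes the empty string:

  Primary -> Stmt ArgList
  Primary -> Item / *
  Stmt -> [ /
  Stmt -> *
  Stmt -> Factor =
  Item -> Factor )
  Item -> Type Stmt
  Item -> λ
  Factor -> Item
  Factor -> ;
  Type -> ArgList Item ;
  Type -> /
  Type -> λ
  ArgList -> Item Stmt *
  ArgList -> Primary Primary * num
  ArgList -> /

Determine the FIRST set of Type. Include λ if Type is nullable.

{ ), *, /, ;, =, [, λ }

From Type -> ArgList Item ;: add FIRST(ArgList) = { ), *, /, ;, =, [ }.
Type -> / contributes {/}.
Type -> λ contributes λ.
Union: FIRST(Type) = { ), *, /, ;, =, [, λ }.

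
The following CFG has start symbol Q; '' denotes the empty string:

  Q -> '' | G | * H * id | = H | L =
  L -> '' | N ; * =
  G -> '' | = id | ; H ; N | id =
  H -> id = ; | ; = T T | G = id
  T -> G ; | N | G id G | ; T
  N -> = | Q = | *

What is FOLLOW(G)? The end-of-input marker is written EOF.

{ EOF, *, ;, =, id }

In Q -> G: G is at the end, add FOLLOW(Q) = { EOF, = }.
In H -> G = id: add FIRST(= id) = { = }.
In T -> G ;: add FIRST(;) = { ; }.
In T -> G id G: add FIRST(id G) = { id }.
In T -> G id G: G is at the end, add FOLLOW(T) = { EOF, *, ;, =, id }.
Union: FOLLOW(G) = { EOF, *, ;, =, id }.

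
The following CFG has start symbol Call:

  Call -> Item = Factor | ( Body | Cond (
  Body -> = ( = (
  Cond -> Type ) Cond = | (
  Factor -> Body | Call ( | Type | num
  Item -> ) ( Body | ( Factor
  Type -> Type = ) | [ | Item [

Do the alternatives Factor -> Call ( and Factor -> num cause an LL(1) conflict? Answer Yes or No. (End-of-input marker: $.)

No

FIRST(Call () = { (, ), [ } and FIRST(num) = { num }.
The FIRST sets are disjoint and neither alternative is nullable — no conflict.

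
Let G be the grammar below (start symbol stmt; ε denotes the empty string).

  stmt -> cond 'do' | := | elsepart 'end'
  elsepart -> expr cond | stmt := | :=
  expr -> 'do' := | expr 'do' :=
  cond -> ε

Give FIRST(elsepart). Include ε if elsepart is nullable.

From elsepart -> expr cond: add FIRST(expr) = { 'do' }.
From elsepart -> stmt :=: add FIRST(stmt) = { 'do', := }.
elsepart -> := contributes {:=}.
Union: FIRST(elsepart) = { 'do', := }.

{ 'do', := }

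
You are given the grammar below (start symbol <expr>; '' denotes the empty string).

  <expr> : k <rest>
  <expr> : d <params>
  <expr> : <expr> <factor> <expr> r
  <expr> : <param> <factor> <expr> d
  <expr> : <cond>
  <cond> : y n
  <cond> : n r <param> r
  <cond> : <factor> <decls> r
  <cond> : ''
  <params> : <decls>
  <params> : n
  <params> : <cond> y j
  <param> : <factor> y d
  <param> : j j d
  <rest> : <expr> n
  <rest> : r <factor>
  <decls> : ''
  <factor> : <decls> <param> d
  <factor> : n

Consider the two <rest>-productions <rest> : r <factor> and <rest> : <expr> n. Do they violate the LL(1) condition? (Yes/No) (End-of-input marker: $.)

FIRST(r <factor>) = { r } and FIRST(<expr> n) = { d, j, k, n, y }.
The FIRST sets are disjoint and neither alternative is nullable — no conflict.

No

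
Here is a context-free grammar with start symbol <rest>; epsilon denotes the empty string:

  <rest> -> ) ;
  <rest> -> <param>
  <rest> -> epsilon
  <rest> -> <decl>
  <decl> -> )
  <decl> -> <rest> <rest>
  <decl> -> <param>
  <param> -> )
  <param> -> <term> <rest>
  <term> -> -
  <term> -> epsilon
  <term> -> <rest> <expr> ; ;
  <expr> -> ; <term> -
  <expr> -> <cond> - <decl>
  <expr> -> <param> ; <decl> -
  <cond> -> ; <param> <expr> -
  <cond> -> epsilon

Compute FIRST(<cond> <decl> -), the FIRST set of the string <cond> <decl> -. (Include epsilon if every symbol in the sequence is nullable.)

{ ), -, ; }

Add FIRST(<cond>)\{epsilon} = { ; }; <cond> is nullable, continue.
Add FIRST(<decl>)\{epsilon} = { ), -, ; }; <decl> is nullable, continue.
- is a terminal; add {-} and stop.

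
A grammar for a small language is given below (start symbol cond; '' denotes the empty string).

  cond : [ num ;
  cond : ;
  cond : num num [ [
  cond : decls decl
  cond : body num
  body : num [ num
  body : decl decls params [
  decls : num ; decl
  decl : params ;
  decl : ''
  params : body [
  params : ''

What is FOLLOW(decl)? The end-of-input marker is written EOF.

{ EOF, ;, [, num }

In cond : decls decl: decl is at the end, add FOLLOW(cond) = { EOF }.
In body : decl decls params [: add FIRST(decls params [) = { num }.
In decls : num ; decl: decl is at the end, add FOLLOW(decls) = { EOF, ;, [, num }.
Union: FOLLOW(decl) = { EOF, ;, [, num }.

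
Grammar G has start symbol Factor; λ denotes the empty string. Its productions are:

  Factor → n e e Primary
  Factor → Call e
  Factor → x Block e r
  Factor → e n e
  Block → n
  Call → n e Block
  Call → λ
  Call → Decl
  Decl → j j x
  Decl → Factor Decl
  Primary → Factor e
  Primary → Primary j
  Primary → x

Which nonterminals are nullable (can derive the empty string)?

Directly nullable (have an λ-production): Call.
No other nonterminal has a production whose RHS symbols are all nullable.

{ Call }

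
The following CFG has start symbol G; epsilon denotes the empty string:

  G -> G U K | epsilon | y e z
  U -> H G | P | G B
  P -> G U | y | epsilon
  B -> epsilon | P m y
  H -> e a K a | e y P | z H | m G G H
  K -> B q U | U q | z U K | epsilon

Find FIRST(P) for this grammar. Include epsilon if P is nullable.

{ e, m, q, y, z, epsilon }

From P -> G U: G, U nullable, take FIRST(G) ∪ FIRST(U) = { e, m, q, y, z }; also epsilon since the whole RHS is nullable.
P -> y contributes {y}.
P -> epsilon contributes epsilon.
Union: FIRST(P) = { e, m, q, y, z, epsilon }.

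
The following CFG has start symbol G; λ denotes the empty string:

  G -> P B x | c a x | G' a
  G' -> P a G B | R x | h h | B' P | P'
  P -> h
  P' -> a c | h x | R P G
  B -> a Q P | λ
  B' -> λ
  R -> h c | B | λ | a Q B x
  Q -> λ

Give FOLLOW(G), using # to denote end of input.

G is the start symbol, so # ∈ FOLLOW(G).
In G' -> P a G B: add FIRST(B)\{λ} = { a }.
  Since B is nullable, also add FOLLOW(G') = { a }.
In P' -> R P G: G is at the end, add FOLLOW(P') = { a }.
Union: FOLLOW(G) = { #, a }.

{ #, a }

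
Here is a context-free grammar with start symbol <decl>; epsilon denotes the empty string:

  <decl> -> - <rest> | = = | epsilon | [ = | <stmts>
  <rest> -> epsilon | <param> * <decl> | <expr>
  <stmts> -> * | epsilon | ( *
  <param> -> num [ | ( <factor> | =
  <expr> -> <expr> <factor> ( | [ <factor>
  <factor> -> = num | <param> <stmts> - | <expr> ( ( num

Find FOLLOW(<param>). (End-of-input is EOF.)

{ (, *, - }

In <rest> -> <param> * <decl>: add FIRST(* <decl>) = { * }.
In <factor> -> <param> <stmts> -: add FIRST(<stmts> -) = { (, *, - }.
Union: FOLLOW(<param>) = { (, *, - }.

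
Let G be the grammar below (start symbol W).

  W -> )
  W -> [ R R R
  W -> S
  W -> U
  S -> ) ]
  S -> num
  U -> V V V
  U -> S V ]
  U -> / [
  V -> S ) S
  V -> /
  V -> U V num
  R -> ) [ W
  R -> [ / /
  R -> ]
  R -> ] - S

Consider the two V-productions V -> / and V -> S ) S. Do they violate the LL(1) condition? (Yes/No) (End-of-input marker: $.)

No

FIRST(/) = { / } and FIRST(S ) S) = { ), num }.
The FIRST sets are disjoint and neither alternative is nullable — no conflict.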